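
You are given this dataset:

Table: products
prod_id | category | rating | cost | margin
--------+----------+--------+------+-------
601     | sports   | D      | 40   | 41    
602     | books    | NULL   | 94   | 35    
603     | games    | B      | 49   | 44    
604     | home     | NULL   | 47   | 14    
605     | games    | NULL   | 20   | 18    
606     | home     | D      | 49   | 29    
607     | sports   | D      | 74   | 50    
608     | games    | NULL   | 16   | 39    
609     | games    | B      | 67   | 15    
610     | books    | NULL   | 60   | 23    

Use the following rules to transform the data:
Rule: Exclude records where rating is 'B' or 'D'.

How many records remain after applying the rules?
5

Step 1: Count records to exclude
  - 2 (B) + 3 (D) = 5 records
Step 2: Total records: 10
Step 3: Remaining = 10 - 5 = 5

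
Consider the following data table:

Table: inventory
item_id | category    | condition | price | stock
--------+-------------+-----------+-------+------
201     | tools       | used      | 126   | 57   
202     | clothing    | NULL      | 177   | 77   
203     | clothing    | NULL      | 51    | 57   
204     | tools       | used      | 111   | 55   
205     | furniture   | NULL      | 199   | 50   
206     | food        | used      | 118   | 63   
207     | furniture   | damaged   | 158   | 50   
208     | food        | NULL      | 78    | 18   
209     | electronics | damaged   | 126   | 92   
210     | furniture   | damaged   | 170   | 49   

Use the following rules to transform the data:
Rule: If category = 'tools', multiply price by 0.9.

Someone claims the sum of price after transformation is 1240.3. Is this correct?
No, the correct result is 1290.3.

Step 1: Calculate the correct sum after transformation
Step 2: Apply multiplier 0.9 to records where category = 'tools'
Step 3: Correct result = 1290.3
Step 4: Claimed result = 1240.3
Step 5: 1290.3 ≠ 1240.3
Conclusion: The claimed result is incorrect. The correct answer is 1290.3.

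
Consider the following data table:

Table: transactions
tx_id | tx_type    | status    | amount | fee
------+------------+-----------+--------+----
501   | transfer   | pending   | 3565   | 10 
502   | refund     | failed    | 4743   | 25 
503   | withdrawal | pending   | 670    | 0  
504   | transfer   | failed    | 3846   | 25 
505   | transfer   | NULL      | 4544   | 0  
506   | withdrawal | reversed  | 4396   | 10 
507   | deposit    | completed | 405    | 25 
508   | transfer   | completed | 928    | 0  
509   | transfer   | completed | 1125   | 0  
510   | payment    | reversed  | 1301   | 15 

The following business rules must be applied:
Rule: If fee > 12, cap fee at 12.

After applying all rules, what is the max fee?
12

Step 1: Original maximum fee = 25
Step 2: Apply cap at 12
Step 3: 4 records had fee > 12 and were capped
Step 4: Maximum after transformation = 12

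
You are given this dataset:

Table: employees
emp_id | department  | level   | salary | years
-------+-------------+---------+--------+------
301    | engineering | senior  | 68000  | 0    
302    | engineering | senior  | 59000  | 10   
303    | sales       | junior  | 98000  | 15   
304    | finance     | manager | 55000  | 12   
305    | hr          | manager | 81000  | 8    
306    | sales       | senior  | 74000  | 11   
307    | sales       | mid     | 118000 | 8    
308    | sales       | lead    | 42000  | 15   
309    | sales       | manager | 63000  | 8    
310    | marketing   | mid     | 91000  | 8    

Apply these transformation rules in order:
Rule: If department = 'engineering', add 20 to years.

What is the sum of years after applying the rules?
135

Step 1: Count records where department = 'engineering': 2
Step 2: Total bonus added: 2 × 20 = 40
Step 3: Original sum of years: 95
Step 4: Final sum = 95 + 40 = 135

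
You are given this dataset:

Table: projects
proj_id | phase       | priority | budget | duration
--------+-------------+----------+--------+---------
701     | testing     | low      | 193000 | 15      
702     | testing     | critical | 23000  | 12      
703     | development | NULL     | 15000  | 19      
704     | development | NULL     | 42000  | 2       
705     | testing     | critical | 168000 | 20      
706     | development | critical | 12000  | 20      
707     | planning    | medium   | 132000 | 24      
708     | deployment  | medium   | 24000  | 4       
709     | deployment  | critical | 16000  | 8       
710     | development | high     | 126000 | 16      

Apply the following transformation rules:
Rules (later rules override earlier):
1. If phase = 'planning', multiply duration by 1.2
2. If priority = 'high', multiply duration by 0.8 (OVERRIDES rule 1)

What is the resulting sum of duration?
141.6

Step 1: Rule 2 takes priority for records with priority = 'high'
  - 1 records: 16 × 0.8 = 12.8
Step 2: Rule 1 applies to remaining records with phase = 'planning'
  - 1 records: 24 × 1.2 = 28.8
Step 3: Other records unchanged: 100
Step 4: Final sum = 12.8 + 28.8 + 100 = 141.6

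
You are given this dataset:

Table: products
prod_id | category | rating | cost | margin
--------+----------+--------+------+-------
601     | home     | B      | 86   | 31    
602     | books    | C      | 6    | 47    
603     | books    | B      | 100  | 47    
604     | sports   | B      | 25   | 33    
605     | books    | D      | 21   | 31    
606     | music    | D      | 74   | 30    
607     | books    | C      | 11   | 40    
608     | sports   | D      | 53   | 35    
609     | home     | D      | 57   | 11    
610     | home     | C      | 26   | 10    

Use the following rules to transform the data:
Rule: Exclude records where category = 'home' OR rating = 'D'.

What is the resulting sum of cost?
142

Step 1: Find records where category = 'home' OR rating = 'D'
Step 2: 6 records match, summing to 317
Step 3: Original sum: 459
Step 4: Remaining sum = 459 - 317 = 142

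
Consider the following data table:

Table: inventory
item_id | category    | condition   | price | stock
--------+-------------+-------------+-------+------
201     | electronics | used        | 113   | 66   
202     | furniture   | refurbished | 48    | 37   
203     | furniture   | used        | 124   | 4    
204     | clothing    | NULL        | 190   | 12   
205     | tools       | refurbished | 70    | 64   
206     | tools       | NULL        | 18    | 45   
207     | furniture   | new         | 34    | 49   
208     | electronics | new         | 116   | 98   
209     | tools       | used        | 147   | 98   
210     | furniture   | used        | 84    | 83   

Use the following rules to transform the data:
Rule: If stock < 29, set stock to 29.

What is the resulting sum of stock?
598

Step 1: 2 records have stock < 29
Step 2: These records originally summed to 16
Step 3: After setting to minimum: 2 × 29 = 58
Step 4: Unaffected records sum: 540
Step 5: Final sum = 58 + 540 = 598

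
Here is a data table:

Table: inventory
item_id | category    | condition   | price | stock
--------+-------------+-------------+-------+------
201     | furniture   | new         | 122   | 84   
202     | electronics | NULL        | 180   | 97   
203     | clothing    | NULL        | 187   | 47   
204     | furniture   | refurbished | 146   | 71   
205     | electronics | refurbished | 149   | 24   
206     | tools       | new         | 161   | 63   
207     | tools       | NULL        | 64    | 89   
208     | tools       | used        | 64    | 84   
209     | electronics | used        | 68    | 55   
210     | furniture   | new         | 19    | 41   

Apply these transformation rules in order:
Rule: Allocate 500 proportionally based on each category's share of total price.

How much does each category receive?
clothing: 80.6, electronics: 171.12, furniture: 123.71, tools: 124.57

Step 1: Calculate total price = 1160
Step 2: Calculate each category's proportion:
  clothing: 187/1160 = 16.12% → 80.6
  electronics: 397/1160 = 34.22% → 171.12
  furniture: 287/1160 = 24.74% → 123.71
  tools: 289/1160 = 24.91% → 124.57
Step 3: Verify: sum of allocations ≈ 500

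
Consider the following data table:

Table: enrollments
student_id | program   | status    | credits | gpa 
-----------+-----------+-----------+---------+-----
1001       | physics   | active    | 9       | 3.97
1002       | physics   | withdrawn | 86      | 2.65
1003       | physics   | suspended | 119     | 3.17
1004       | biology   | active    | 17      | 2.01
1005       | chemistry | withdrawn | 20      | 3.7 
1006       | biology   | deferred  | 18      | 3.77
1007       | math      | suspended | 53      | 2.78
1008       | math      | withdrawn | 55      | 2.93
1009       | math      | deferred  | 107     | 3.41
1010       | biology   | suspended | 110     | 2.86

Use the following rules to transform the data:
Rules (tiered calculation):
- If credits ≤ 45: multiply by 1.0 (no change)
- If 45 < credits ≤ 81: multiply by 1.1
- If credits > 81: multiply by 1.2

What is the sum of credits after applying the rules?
689.2

Step 1: Tier 1 (credits ≤ 45): 4 records, sum = 64 × 1.0 = 64.0
Step 2: Tier 2 (45 < credits ≤ 81): 2 records, sum = 108 × 1.1 = 118.8
Step 3: Tier 3 (credits > 81): 4 records, sum = 422 × 1.2 = 506.4
Step 4: Final sum = 64.0 + 118.8 + 506.4 = 689.2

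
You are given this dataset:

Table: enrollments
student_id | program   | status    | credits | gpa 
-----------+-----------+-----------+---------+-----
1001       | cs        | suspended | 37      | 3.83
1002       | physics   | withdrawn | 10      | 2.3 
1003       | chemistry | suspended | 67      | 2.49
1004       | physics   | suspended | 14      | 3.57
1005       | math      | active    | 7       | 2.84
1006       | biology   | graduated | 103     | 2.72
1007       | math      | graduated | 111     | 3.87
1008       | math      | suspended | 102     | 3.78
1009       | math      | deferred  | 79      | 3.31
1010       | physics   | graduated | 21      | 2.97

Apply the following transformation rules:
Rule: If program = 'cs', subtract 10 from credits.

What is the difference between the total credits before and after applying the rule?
10

Step 1: Original sum of credits = 551
Step 2: 1 records have program = 'cs'
Step 3: Each affected record changes by -10
Step 4: Total change = 1 × -10 = -10
Step 5: New sum = 551 + -10 = 541
Step 6: Difference = |541 - 551| = 10
        (Sum decreased by 10)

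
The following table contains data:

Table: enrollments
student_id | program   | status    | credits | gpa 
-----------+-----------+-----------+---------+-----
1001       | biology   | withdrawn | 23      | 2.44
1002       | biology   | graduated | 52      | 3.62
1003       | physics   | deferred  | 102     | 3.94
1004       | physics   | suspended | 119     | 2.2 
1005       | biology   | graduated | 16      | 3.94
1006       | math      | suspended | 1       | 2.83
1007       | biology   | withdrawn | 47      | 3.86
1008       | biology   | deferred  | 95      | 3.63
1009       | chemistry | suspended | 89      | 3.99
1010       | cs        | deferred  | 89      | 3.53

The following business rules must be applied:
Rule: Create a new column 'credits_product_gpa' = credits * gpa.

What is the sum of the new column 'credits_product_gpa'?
2169.46

Step 1: For each record, compute credits * gpa
Example calculations:
  23 * 2.44 = 56.12
  52 * 3.62 = 188.24
  102 * 3.94 = 401.88
  ...
Step 2: Sum all derived values
Step 3: Total = 2169.46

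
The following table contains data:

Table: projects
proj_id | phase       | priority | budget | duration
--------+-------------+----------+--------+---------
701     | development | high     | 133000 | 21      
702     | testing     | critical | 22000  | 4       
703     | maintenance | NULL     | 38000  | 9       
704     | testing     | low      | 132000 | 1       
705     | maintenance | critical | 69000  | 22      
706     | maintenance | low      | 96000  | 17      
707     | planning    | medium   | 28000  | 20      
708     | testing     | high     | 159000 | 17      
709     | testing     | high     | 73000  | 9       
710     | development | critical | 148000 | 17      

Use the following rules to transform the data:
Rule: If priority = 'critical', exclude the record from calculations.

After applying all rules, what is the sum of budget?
659000

Step 1: Identify records where priority = 'critical'
Step 2: The excluded records sum to 239000
Step 3: Original total budget = 898000
Step 4: Remaining total = 898000 - 239000 = 659000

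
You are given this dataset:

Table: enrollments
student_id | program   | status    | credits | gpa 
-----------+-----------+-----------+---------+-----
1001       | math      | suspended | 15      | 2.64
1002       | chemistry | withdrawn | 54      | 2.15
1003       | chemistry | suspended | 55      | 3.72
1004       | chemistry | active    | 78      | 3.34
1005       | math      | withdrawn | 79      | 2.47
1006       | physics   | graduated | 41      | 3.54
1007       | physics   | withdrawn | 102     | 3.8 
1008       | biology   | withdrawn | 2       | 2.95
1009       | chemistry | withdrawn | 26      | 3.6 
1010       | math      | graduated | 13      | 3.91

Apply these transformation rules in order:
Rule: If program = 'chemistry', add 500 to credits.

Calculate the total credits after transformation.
2465

Step 1: Count records where program = 'chemistry': 4
Step 2: Total bonus added: 4 × 500 = 2000
Step 3: Original sum of credits: 465
Step 4: Final sum = 465 + 2000 = 2465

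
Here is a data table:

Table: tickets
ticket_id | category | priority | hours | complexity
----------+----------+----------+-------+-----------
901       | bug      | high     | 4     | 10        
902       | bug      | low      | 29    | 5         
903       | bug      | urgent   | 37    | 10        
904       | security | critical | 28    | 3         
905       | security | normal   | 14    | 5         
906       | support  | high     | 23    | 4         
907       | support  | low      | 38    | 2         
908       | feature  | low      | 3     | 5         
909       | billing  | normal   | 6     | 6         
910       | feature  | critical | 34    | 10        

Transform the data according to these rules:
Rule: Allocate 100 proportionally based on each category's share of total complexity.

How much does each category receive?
billing: 10.0, bug: 41.67, feature: 25.0, security: 13.33, support: 10.0

Step 1: Calculate total complexity = 60
Step 2: Calculate each category's proportion:
  billing: 6/60 = 10.00% → 10.0
  bug: 25/60 = 41.67% → 41.67
  feature: 15/60 = 25.00% → 25.0
  security: 8/60 = 13.33% → 13.33
  support: 6/60 = 10.00% → 10.0
Step 3: Verify: sum of allocations ≈ 100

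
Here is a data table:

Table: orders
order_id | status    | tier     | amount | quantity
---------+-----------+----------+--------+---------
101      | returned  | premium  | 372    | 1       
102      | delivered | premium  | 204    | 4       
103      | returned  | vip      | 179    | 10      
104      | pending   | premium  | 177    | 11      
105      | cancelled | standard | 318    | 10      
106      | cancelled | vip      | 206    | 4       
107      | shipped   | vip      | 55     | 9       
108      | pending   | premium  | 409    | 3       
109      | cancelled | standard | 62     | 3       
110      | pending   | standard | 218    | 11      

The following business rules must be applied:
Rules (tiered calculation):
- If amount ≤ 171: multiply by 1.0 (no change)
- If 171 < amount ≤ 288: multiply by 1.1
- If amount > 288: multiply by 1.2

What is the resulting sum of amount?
2518.2

Step 1: Tier 1 (amount ≤ 171): 2 records, sum = 117 × 1.0 = 117.0
Step 2: Tier 2 (171 < amount ≤ 288): 5 records, sum = 984 × 1.1 = 1082.4
Step 3: Tier 3 (amount > 288): 3 records, sum = 1099 × 1.2 = 1318.8
Step 4: Final sum = 117.0 + 1082.4 + 1318.8 = 2518.2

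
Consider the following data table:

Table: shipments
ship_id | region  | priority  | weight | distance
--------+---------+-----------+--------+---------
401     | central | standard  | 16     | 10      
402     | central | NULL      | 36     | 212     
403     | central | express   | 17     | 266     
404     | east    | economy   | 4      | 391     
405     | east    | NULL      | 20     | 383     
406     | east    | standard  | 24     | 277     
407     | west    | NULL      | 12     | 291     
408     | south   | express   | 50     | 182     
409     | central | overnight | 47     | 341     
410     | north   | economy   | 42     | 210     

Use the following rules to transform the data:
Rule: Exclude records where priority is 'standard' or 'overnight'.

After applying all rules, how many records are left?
7

Step 1: Count records to exclude
  - 2 (standard) + 1 (overnight) = 3 records
Step 2: Total records: 10
Step 3: Remaining = 10 - 3 = 7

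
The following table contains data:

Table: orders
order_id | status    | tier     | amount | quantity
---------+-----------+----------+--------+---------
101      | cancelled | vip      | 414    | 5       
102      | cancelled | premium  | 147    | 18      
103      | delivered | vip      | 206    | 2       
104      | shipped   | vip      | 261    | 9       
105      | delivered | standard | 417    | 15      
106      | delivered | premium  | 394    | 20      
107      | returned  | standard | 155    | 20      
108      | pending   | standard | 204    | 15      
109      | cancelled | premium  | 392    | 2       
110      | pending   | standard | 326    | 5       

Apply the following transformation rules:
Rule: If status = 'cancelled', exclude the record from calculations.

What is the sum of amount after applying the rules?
1963

Step 1: Identify records where status = 'cancelled'
Step 2: The excluded records sum to 953
Step 3: Original total amount = 2916
Step 4: Remaining total = 2916 - 953 = 1963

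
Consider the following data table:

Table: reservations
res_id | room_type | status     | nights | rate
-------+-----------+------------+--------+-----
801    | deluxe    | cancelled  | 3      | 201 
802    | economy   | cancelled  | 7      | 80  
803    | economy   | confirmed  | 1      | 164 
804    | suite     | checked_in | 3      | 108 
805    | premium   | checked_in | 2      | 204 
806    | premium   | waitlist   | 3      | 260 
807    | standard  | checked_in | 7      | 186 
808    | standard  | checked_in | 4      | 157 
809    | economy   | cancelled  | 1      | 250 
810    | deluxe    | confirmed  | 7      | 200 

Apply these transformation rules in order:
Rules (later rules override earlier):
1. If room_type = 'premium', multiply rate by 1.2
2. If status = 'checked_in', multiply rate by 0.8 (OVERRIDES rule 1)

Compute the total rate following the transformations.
1731.0

Step 1: Rule 2 takes priority for records with status = 'checked_in'
  - 4 records: 655 × 0.8 = 524.0
Step 2: Rule 1 applies to remaining records with room_type = 'premium'
  - 1 records: 260 × 1.2 = 312.0
Step 3: Other records unchanged: 895
Step 4: Final sum = 524.0 + 312.0 + 895 = 1731.0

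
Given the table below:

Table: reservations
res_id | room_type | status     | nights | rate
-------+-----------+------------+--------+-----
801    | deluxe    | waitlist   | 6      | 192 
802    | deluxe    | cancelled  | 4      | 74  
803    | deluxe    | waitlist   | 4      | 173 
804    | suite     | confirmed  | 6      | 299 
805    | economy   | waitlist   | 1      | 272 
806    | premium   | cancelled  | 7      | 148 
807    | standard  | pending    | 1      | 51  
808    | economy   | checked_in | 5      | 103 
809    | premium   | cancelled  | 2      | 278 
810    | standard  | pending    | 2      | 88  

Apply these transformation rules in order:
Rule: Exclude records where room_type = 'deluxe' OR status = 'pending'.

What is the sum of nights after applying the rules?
21

Step 1: Find records where room_type = 'deluxe' OR status = 'pending'
Step 2: 5 records match, summing to 17
Step 3: Original sum: 38
Step 4: Remaining sum = 38 - 17 = 21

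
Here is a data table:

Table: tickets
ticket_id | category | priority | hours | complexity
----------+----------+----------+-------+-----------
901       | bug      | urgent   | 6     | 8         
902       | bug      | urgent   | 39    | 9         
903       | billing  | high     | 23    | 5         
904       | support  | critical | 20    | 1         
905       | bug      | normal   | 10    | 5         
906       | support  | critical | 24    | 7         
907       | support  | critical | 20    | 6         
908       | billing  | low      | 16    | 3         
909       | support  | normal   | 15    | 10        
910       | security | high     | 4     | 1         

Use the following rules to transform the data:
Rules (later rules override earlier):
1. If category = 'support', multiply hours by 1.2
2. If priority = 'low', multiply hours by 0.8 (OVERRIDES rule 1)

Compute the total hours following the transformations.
189.6

Step 1: Rule 2 takes priority for records with priority = 'low'
  - 1 records: 16 × 0.8 = 12.8
Step 2: Rule 1 applies to remaining records with category = 'support'
  - 4 records: 79 × 1.2 = 94.8
Step 3: Other records unchanged: 82
Step 4: Final sum = 12.8 + 94.8 + 82 = 189.6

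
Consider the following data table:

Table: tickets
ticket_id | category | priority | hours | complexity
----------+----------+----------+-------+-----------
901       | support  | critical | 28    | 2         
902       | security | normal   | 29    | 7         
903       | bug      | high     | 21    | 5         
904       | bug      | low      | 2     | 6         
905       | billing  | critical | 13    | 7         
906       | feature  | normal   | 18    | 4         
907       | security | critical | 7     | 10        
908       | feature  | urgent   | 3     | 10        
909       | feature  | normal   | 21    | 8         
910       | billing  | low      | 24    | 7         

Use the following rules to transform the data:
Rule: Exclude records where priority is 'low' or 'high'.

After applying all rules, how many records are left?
7

Step 1: Count records to exclude
  - 2 (low) + 1 (high) = 3 records
Step 2: Total records: 10
Step 3: Remaining = 10 - 3 = 7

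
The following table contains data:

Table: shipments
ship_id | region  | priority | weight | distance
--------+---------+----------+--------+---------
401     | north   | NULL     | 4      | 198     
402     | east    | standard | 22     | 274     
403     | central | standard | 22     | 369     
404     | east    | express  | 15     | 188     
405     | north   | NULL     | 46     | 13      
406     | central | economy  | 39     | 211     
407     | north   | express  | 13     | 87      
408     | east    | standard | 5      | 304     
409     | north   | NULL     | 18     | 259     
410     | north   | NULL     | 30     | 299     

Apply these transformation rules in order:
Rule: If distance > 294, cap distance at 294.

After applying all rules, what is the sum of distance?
2112

Step 1: 3 records have distance > 294
Step 2: These records originally summed to 972
Step 3: After capping: 3 × 294 = 882
Step 4: Unaffected records sum: 1230
Step 5: Final sum = 882 + 1230 = 2112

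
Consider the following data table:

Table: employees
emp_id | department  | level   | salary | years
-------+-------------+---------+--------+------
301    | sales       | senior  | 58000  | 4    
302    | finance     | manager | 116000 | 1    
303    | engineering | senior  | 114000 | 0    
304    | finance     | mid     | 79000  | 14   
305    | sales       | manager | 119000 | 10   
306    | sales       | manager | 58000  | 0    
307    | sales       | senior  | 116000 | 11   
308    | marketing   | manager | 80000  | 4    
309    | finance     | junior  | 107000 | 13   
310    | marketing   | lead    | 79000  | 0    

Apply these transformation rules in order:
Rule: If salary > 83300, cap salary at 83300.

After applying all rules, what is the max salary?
83300

Step 1: Original maximum salary = 119000
Step 2: Apply cap at 83300
Step 3: 5 records had salary > 83300 and were capped
Step 4: Maximum after transformation = 83300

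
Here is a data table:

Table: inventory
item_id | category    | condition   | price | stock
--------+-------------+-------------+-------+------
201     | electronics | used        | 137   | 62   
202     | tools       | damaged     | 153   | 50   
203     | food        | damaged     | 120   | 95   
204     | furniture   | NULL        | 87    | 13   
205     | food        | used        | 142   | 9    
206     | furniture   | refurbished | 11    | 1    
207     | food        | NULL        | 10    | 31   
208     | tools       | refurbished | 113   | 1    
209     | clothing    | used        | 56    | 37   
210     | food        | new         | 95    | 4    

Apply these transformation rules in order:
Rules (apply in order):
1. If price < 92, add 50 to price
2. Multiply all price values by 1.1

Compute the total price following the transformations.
1236.4

Step 1: Apply Rule 1 - Add 50 to records with price < 92
  - 4 records affected: 164 + (4 × 50) = 364
  - Unaffected records: 760
  - Sum after Rule 1: 1124
Step 2: Apply Rule 2 - Multiply all by 1.1
  - 1124 × 1.1 = 1236.4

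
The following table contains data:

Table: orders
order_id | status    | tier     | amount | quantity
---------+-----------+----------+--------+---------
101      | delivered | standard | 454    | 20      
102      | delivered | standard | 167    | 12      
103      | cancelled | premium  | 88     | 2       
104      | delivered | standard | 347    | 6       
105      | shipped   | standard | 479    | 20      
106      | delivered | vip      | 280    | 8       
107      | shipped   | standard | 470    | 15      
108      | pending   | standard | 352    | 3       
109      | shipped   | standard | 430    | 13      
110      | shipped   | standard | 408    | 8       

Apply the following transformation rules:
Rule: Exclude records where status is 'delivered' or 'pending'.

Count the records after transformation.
5

Step 1: Count records to exclude
  - 4 (delivered) + 1 (pending) = 5 records
Step 2: Total records: 10
Step 3: Remaining = 10 - 5 = 5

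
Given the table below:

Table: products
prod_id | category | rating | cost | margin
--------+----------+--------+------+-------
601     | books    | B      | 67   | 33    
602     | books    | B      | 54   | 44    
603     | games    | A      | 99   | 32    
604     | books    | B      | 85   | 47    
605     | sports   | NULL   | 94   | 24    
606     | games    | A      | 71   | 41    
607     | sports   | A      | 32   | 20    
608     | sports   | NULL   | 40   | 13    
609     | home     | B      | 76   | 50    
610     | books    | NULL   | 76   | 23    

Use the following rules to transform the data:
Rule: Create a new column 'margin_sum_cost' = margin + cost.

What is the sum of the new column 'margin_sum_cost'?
1021

Step 1: For each record, compute margin + cost
Example calculations:
  33 + 67 = 100
  44 + 54 = 98
  32 + 99 = 131
  ...
Step 2: Sum all derived values
Step 3: Total = 1021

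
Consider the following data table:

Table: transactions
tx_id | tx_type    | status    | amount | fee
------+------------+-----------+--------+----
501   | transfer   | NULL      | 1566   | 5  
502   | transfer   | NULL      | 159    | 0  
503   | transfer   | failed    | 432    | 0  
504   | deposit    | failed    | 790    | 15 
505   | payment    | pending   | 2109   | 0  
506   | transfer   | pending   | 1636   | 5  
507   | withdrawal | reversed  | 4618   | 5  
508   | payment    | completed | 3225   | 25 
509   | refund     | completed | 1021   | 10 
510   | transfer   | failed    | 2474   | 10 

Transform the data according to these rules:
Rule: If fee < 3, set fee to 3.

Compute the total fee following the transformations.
84

Step 1: 3 records have fee < 3
Step 2: These records originally summed to 0
Step 3: After setting to minimum: 3 × 3 = 9
Step 4: Unaffected records sum: 75
Step 5: Final sum = 9 + 75 = 84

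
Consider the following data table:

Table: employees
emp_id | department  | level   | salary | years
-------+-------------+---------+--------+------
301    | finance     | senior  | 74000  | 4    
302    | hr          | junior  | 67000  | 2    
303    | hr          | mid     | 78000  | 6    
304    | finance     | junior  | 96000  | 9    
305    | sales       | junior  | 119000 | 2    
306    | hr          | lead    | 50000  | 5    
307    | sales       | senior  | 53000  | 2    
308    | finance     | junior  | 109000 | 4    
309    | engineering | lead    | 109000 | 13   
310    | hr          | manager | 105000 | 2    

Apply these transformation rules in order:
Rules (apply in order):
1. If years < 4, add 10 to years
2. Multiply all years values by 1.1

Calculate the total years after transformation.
97.9

Step 1: Apply Rule 1 - Add 10 to records with years < 4
  - 4 records affected: 8 + (4 × 10) = 48
  - Unaffected records: 41
  - Sum after Rule 1: 89
Step 2: Apply Rule 2 - Multiply all by 1.1
  - 89 × 1.1 = 97.9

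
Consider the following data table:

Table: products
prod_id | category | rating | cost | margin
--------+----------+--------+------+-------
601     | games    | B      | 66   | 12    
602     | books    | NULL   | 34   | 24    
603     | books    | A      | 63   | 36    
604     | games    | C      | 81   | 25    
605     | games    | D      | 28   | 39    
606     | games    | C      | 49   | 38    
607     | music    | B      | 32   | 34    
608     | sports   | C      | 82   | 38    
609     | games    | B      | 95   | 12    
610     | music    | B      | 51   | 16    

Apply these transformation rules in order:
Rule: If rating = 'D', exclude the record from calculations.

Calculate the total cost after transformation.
553

Step 1: Identify records where rating = 'D'
Step 2: The excluded records sum to 28
Step 3: Original total cost = 581
Step 4: Remaining total = 581 - 28 = 553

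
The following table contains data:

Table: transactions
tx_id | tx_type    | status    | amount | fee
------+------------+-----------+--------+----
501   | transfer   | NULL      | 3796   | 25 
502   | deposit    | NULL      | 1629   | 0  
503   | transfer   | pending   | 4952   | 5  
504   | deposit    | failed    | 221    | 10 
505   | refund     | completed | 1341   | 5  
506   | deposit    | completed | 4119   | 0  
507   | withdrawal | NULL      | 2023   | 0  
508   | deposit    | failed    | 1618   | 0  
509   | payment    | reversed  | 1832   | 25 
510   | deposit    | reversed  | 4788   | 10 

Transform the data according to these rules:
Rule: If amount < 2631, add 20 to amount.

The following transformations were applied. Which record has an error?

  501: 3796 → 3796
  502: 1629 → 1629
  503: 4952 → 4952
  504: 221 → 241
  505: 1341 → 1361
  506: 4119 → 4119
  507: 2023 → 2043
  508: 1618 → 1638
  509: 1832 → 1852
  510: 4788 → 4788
Record 502 has an error. The correct transformed value should be 1649, not 1629.

Step 1: Check each record against the rule
Step 2: Record 502 has amount = 1629
Step 3: Since 1629 < 2631, the bonus should have been applied
Step 4: Correct value = 1649, but claimed value = 1629
Conclusion: Record 502 has the error.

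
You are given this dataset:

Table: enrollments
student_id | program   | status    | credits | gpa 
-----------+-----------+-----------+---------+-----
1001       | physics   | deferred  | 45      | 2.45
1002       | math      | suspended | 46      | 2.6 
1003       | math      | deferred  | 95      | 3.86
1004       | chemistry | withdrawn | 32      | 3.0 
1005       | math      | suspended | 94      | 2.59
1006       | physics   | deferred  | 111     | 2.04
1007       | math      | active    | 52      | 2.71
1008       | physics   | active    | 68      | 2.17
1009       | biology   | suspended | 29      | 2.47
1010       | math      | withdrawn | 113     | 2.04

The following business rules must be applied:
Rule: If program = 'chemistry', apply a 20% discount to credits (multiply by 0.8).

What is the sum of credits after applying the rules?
678.6

Step 1: Records with program = 'chemistry' have total credits = 32
Step 2: Apply multiplier: 32 × 0.8 = 25.6
Step 3: Other records total: 653
Step 4: Final sum = 25.6 + 653 = 678.6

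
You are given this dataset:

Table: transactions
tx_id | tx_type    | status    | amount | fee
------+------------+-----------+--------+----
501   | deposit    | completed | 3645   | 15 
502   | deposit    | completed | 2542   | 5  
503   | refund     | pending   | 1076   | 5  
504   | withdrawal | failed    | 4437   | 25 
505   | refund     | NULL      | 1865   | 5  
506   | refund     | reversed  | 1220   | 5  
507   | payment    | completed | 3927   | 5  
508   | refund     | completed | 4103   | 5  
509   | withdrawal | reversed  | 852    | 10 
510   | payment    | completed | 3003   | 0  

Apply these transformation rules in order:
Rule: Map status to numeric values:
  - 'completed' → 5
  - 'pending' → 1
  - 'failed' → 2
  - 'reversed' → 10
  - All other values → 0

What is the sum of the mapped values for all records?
48

Step 1: Apply mapping to each record
Step 2: Count by status:
  'completed': 5 records × 5 = 25
  'pending': 1 records × 1 = 1
  'failed': 1 records × 2 = 2
  'reversed': 2 records × 10 = 20
Step 3: Sum all mapped values = 48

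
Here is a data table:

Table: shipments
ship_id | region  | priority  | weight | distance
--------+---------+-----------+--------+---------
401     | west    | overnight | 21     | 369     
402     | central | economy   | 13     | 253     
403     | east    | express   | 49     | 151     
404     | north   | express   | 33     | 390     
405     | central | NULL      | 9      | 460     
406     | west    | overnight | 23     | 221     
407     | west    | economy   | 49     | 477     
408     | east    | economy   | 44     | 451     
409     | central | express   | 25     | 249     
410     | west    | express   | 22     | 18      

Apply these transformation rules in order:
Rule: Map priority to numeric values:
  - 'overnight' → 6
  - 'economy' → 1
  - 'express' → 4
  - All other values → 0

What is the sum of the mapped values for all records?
31

Step 1: Apply mapping to each record
Step 2: Count by status:
  'overnight': 2 records × 6 = 12
  'economy': 3 records × 1 = 3
  'express': 4 records × 4 = 16
Step 3: Sum all mapped values = 31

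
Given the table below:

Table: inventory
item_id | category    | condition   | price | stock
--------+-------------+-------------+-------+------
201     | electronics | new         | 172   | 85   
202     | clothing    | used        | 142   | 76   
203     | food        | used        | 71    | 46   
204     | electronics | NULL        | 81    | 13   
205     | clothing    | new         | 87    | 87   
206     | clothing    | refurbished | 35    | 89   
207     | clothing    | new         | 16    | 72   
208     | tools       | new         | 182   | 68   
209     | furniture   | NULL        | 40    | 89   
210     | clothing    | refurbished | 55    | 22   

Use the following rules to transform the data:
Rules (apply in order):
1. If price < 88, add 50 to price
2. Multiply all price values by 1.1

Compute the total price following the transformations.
1354.1

Step 1: Apply Rule 1 - Add 50 to records with price < 88
  - 7 records affected: 385 + (7 × 50) = 735
  - Unaffected records: 496
  - Sum after Rule 1: 1231
Step 2: Apply Rule 2 - Multiply all by 1.1
  - 1231 × 1.1 = 1354.1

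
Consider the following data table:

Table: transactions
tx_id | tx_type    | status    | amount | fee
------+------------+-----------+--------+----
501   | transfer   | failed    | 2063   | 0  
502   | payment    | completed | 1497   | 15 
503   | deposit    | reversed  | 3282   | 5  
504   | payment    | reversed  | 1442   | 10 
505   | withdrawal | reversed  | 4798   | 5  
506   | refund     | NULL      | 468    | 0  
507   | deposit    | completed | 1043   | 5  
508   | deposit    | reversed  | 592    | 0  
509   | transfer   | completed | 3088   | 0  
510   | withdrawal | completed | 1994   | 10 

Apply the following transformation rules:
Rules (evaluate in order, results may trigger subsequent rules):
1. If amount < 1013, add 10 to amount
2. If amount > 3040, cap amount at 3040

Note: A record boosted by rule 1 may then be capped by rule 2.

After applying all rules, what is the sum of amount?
18239

Step 1: Apply rule 1 to records with amount < 1013
  - 2 records get bonus of 10
  - Of these, 0 records then exceed 3040 and get capped
Step 2: Apply rule 2 to records with amount > 3040
  - 3 records (original) are capped
Step 3: Calculate final sum = 18239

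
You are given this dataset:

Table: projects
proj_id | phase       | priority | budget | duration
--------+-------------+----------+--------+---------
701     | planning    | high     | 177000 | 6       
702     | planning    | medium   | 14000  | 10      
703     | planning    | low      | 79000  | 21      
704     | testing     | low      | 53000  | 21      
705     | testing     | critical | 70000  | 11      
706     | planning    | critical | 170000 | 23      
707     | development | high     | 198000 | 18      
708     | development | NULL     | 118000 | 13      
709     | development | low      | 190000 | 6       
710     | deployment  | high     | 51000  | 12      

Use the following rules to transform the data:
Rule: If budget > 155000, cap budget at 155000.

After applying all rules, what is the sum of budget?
1005000

Step 1: 4 records have budget > 155000
Step 2: These records originally summed to 735000
Step 3: After capping: 4 × 155000 = 620000
Step 4: Unaffected records sum: 385000
Step 5: Final sum = 620000 + 385000 = 1005000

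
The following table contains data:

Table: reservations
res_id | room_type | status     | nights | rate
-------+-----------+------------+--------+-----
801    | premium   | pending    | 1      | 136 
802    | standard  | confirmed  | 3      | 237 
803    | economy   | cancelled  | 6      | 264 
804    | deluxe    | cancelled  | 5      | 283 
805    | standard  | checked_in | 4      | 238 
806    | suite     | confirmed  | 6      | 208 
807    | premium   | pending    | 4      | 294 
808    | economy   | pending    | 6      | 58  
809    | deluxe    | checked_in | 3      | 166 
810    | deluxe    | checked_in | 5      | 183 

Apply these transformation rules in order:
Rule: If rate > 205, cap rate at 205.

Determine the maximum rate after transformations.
205

Step 1: Original maximum rate = 294
Step 2: Apply cap at 205
Step 3: 6 records had rate > 205 and were capped
Step 4: Maximum after transformation = 205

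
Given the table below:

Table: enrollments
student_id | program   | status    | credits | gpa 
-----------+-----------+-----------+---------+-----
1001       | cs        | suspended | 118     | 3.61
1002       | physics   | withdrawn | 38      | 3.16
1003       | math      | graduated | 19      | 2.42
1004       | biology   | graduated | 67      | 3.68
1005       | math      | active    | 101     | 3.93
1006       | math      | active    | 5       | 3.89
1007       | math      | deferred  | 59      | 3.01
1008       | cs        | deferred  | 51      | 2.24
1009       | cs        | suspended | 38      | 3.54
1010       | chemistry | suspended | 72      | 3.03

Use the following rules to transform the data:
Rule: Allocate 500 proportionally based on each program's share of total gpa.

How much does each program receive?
biology: 56.6, chemistry: 46.6, cs: 144.42, math: 203.78, physics: 48.6

Step 1: Calculate total gpa = 32.51
Step 2: Calculate each program's proportion:
  biology: 3.68/32.51 = 11.32% → 56.6
  chemistry: 3.03/32.51 = 9.32% → 46.6
  cs: 9.39/32.51 = 28.88% → 144.42
  math: 13.25/32.51 = 40.76% → 203.78
  physics: 3.16/32.51 = 9.72% → 48.6
Step 3: Verify: sum of allocations ≈ 500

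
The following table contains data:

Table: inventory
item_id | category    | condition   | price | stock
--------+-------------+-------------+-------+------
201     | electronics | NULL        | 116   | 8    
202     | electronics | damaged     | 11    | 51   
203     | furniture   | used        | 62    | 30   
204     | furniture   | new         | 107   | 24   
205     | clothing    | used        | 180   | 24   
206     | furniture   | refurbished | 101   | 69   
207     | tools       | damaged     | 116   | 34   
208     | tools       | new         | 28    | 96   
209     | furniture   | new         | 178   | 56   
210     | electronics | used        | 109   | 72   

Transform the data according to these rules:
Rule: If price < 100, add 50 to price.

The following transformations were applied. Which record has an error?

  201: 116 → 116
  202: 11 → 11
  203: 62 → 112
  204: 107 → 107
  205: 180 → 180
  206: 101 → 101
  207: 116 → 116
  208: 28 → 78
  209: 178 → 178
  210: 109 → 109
Record 202 has an error. The correct transformed value should be 61, not 11.

Step 1: Check each record against the rule
Step 2: Record 202 has price = 11
Step 3: Since 11 < 100, the bonus should have been applied
Step 4: Correct value = 61, but claimed value = 11
Conclusion: Record 202 has the error.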